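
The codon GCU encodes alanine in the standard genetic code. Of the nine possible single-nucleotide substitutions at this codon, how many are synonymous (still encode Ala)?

Position 1: none → 0 synonymous.
Position 2: none → 0 synonymous.
Position 3: GCC, GCA, GCG → 3 synonymous.
Total: 0 + 0 + 3 = 3.

3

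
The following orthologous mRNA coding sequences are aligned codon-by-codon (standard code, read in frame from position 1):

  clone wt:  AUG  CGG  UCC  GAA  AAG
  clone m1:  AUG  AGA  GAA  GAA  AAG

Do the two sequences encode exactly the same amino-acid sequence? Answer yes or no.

no

Codon 1: AUG Met / AUG Met — identical.
Codon 2: CGG Arg / AGA Arg — synonymous.
Codon 3: UCC Ser / GAA Glu — nonsynonymous.
Codon 4: GAA Glu / GAA Glu — identical.
Codon 5: AAG Lys / AAG Lys — identical.
Nonsynonymous differences: 1 → different protein.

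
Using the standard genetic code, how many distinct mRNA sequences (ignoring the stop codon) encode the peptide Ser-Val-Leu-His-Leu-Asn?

Ser: 6 codons.
Val: 4 codons.
Leu: 6 codons.
His: 2 codons.
Leu: 6 codons.
Asn: 2 codons.
6 × 4 × 6 × 2 × 6 × 2 = 3456.

3456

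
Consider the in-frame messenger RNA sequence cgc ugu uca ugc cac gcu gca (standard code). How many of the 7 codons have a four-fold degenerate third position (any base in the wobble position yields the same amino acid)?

4

Codon 1 CGC (Arg): third position 4-fold.
Codon 2 UGU (Cys): third position 2-fold.
Codon 3 UCA (Ser): third position 4-fold.
Codon 4 UGC (Cys): third position 2-fold.
Codon 5 CAC (His): third position 2-fold.
Codon 6 GCU (Ala): third position 4-fold.
Codon 7 GCA (Ala): third position 4-fold.
Four-fold degenerate third positions: 4.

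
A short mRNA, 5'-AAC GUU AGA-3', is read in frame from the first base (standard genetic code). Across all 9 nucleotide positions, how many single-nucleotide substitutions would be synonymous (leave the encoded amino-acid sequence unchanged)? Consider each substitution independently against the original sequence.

6

Codon 1 (AAC, Asn): 1 synonymous substitution.
Codon 2 (GUU, Val): 3 synonymous substitutions.
Codon 3 (AGA, Arg): 2 synonymous substitutions.
Total: 1 + 3 + 2 = 6.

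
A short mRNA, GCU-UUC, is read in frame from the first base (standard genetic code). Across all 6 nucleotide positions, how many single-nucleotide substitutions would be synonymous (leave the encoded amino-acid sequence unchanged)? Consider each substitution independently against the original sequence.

4

Codon 1 (GCU, Ala): 3 synonymous substitutions.
Codon 2 (UUC, Phe): 1 synonymous substitution.
Total: 3 + 1 = 4.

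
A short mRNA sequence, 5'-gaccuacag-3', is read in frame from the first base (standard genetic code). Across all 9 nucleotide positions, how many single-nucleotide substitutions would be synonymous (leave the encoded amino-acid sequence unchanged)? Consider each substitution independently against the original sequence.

Codon 1 (GAC, Asp): 1 synonymous substitution.
Codon 2 (CUA, Leu): 4 synonymous substitutions.
Codon 3 (CAG, Gln): 1 synonymous substitution.
Total: 1 + 4 + 1 = 6.

6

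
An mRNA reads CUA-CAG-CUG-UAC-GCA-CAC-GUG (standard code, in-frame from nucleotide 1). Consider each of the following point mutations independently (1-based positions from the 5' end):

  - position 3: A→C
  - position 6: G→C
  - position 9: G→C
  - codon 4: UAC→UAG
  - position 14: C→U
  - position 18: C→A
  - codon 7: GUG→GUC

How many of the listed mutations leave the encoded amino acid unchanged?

Codon 1: CUA (Leu) → CUC (Leu) — synonymous.
Codon 2: CAG (Gln) → CAC (His) — missense.
Codon 3: CUG (Leu) → CUC (Leu) — synonymous.
Codon 4: UAC (Tyr) → UAG (Stop) — nonsense.
Codon 5: GCA (Ala) → GUA (Val) — missense.
Codon 6: CAC (His) → CAA (Gln) — missense.
Codon 7: GUG (Val) → GUC (Val) — synonymous.
Synonymous: 3 of 7.

3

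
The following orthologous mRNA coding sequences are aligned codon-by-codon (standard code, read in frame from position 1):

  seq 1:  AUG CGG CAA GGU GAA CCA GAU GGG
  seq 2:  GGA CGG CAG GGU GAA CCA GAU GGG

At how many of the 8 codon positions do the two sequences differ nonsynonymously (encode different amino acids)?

Codon 1: AUG Met / GGA Gly — nonsynonymous.
Codon 2: CGG Arg / CGG Arg — identical.
Codon 3: CAA Gln / CAG Gln — synonymous.
Codon 4: GGU Gly / GGU Gly — identical.
Codon 5: GAA Glu / GAA Glu — identical.
Codon 6: CCA Pro / CCA Pro — identical.
Codon 7: GAU Asp / GAU Asp — identical.
Codon 8: GGG Gly / GGG Gly — identical.
Nonsynonymous differences: 1.

1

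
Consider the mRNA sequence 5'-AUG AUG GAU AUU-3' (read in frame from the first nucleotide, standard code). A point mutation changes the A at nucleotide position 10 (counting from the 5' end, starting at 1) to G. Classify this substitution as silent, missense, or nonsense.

missense

Position 10 falls in codon 4: AUU → Ile.
After the substitution the codon is GUU → Val.
Ile ≠ Val, so this is a missense mutation.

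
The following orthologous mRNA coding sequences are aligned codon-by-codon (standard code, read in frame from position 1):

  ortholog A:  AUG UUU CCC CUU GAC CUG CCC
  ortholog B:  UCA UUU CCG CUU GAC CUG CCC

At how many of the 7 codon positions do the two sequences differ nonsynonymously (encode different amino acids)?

1

Codon 1: AUG Met / UCA Ser — nonsynonymous.
Codon 2: UUU Phe / UUU Phe — identical.
Codon 3: CCC Pro / CCG Pro — synonymous.
Codon 4: CUU Leu / CUU Leu — identical.
Codon 5: GAC Asp / GAC Asp — identical.
Codon 6: CUG Leu / CUG Leu — identical.
Codon 7: CCC Pro / CCC Pro — identical.
Nonsynonymous differences: 1.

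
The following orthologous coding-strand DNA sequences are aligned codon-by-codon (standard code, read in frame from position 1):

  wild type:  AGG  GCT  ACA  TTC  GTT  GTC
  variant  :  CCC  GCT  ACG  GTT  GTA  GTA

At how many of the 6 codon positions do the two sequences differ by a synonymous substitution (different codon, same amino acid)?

3

Codon 1: AGG Arg / CCC Pro — nonsynonymous.
Codon 2: GCT Ala / GCT Ala — identical.
Codon 3: ACA Thr / ACG Thr — synonymous.
Codon 4: TTC Phe / GTT Val — nonsynonymous.
Codon 5: GTT Val / GTA Val — synonymous.
Codon 6: GTC Val / GTA Val — synonymous.
Synonymous differences: 3.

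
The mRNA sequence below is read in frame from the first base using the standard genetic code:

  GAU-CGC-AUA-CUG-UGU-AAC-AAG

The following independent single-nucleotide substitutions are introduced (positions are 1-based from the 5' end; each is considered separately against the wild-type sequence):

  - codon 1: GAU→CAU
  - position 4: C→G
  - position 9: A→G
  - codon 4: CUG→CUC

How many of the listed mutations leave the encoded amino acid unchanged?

1

Codon 1: GAU (Asp) → CAU (His) — missense.
Codon 2: CGC (Arg) → GGC (Gly) — missense.
Codon 3: AUA (Ile) → AUG (Met) — missense.
Codon 4: CUG (Leu) → CUC (Leu) — synonymous.
Synonymous: 1 of 4.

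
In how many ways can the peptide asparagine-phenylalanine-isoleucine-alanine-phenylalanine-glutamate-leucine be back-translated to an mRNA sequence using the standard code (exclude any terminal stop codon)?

Asn: 2 codons.
Phe: 2 codons.
Ile: 3 codons.
Ala: 4 codons.
Phe: 2 codons.
Glu: 2 codons.
Leu: 6 codons.
2 × 2 × 3 × 4 × 2 × 2 × 6 = 1152.

1152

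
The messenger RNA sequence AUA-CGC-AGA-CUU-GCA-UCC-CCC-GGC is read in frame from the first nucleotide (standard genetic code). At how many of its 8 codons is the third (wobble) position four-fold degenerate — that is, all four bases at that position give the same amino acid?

Codon 1 AUA (Ile): third position 3-fold.
Codon 2 CGC (Arg): third position 4-fold.
Codon 3 AGA (Arg): third position 2-fold.
Codon 4 CUU (Leu): third position 4-fold.
Codon 5 GCA (Ala): third position 4-fold.
Codon 6 UCC (Ser): third position 4-fold.
Codon 7 CCC (Pro): third position 4-fold.
Codon 8 GGC (Gly): third position 4-fold.
Four-fold degenerate third positions: 6.

6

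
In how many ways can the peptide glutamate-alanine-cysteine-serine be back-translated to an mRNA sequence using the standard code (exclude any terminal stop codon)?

Glu: 2 codons.
Ala: 4 codons.
Cys: 2 codons.
Ser: 6 codons.
2 × 4 × 2 × 6 = 96.

96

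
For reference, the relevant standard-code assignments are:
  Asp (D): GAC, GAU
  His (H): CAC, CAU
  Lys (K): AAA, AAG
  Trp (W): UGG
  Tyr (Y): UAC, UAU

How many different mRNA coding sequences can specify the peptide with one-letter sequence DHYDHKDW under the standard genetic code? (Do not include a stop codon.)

Asp: 2 codons.
His: 2 codons.
Tyr: 2 codons.
Asp: 2 codons.
His: 2 codons.
Lys: 2 codons.
Asp: 2 codons.
Trp: 1 codon.
2 × 2 × 2 × 2 × 2 × 2 × 2 × 1 = 128.

128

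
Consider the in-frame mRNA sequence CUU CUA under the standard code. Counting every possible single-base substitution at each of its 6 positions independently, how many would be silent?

Codon 1 (CUU, Leu): 3 synonymous substitutions.
Codon 2 (CUA, Leu): 4 synonymous substitutions.
Total: 3 + 4 = 7.

7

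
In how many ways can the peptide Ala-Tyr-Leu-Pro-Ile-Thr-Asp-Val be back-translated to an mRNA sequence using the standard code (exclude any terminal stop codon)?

18432

Ala: 4 codons.
Tyr: 2 codons.
Leu: 6 codons.
Pro: 4 codons.
Ile: 3 codons.
Thr: 4 codons.
Asp: 2 codons.
Val: 4 codons.
4 × 2 × 6 × 4 × 3 × 4 × 2 × 4 = 18432.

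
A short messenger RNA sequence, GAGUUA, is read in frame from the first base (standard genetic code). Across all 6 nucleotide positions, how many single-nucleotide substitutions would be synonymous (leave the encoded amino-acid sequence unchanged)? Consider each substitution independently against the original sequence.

Codon 1 (GAG, Glu): 1 synonymous substitution.
Codon 2 (UUA, Leu): 2 synonymous substitutions.
Total: 1 + 2 = 3.

3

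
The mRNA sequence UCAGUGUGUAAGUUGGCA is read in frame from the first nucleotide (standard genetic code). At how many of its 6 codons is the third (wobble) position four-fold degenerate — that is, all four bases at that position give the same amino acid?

Codon 1 UCA (Ser): third position 4-fold.
Codon 2 GUG (Val): third position 4-fold.
Codon 3 UGU (Cys): third position 2-fold.
Codon 4 AAG (Lys): third position 2-fold.
Codon 5 UUG (Leu): third position 2-fold.
Codon 6 GCA (Ala): third position 4-fold.
Four-fold degenerate third positions: 3.

3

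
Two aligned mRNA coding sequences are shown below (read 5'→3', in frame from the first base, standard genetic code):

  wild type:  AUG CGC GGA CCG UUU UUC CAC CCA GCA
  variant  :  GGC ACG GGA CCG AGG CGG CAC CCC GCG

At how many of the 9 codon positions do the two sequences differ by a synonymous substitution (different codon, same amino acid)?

2

Codon 1: AUG Met / GGC Gly — nonsynonymous.
Codon 2: CGC Arg / ACG Thr — nonsynonymous.
Codon 3: GGA Gly / GGA Gly — identical.
Codon 4: CCG Pro / CCG Pro — identical.
Codon 5: UUU Phe / AGG Arg — nonsynonymous.
Codon 6: UUC Phe / CGG Arg — nonsynonymous.
Codon 7: CAC His / CAC His — identical.
Codon 8: CCA Pro / CCC Pro — synonymous.
Codon 9: GCA Ala / GCG Ala — synonymous.
Synonymous differences: 2.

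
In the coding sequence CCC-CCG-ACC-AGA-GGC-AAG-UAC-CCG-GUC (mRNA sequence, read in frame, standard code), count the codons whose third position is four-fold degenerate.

Codon 1 CCC (Pro): third position 4-fold.
Codon 2 CCG (Pro): third position 4-fold.
Codon 3 ACC (Thr): third position 4-fold.
Codon 4 AGA (Arg): third position 2-fold.
Codon 5 GGC (Gly): third position 4-fold.
Codon 6 AAG (Lys): third position 2-fold.
Codon 7 UAC (Tyr): third position 2-fold.
Codon 8 CCG (Pro): third position 4-fold.
Codon 9 GUC (Val): third position 4-fold.
Four-fold degenerate third positions: 6.

6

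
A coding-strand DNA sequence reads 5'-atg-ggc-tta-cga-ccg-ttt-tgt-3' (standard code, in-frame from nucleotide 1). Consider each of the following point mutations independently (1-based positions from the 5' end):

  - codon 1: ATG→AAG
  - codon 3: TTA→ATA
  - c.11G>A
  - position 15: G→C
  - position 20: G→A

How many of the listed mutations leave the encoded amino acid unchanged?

Codon 1: ATG (Met) → AAG (Lys) — missense.
Codon 3: TTA (Leu) → ATA (Ile) — missense.
Codon 4: CGA (Arg) → CAA (Gln) — missense.
Codon 5: CCG (Pro) → CCC (Pro) — synonymous.
Codon 7: TGT (Cys) → TAT (Tyr) — missense.
Synonymous: 1 of 5.

1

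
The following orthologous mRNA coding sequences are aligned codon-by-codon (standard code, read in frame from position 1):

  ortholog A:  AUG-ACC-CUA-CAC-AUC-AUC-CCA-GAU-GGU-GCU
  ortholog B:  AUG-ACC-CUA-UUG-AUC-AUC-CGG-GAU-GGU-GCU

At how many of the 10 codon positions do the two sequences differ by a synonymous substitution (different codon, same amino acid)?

0

Codon 1: AUG Met / AUG Met — identical.
Codon 2: ACC Thr / ACC Thr — identical.
Codon 3: CUA Leu / CUA Leu — identical.
Codon 4: CAC His / UUG Leu — nonsynonymous.
Codon 5: AUC Ile / AUC Ile — identical.
Codon 6: AUC Ile / AUC Ile — identical.
Codon 7: CCA Pro / CGG Arg — nonsynonymous.
Codon 8: GAU Asp / GAU Asp — identical.
Codon 9: GGU Gly / GGU Gly — identical.
Codon 10: GCU Ala / GCU Ala — identical.
Synonymous differences: 0.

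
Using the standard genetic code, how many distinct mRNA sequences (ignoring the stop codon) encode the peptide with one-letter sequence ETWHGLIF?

2304

Glu: 2 codons.
Thr: 4 codons.
Trp: 1 codon.
His: 2 codons.
Gly: 4 codons.
Leu: 6 codons.
Ile: 3 codons.
Phe: 2 codons.
2 × 4 × 1 × 2 × 4 × 6 × 3 × 2 = 2304.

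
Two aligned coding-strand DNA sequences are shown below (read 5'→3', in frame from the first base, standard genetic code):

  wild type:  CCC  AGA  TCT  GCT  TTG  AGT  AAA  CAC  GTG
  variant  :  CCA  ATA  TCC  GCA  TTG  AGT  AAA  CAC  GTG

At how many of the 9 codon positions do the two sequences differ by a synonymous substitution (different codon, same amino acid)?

Codon 1: CCC Pro / CCA Pro — synonymous.
Codon 2: AGA Arg / ATA Ile — nonsynonymous.
Codon 3: TCT Ser / TCC Ser — synonymous.
Codon 4: GCT Ala / GCA Ala — synonymous.
Codon 5: TTG Leu / TTG Leu — identical.
Codon 6: AGT Ser / AGT Ser — identical.
Codon 7: AAA Lys / AAA Lys — identical.
Codon 8: CAC His / CAC His — identical.
Codon 9: GTG Val / GTG Val — identical.
Synonymous differences: 3.

3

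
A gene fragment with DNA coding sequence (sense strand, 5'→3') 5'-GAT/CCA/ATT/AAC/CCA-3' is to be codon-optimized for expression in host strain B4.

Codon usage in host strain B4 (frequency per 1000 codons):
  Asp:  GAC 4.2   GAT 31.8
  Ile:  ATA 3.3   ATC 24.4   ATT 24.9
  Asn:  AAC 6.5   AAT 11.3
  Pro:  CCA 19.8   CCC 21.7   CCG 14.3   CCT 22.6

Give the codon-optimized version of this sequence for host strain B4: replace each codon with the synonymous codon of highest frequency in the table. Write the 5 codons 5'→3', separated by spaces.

Codon 1 (Asp): best is GAT at 31.8.
Codon 2 (Pro): best is CCT at 22.6.
Codon 3 (Ile): best is ATT at 24.9.
Codon 4 (Asn): best is AAT at 11.3.
Codon 5 (Pro): best is CCT at 22.6.

GAT CCT ATT AAT CCT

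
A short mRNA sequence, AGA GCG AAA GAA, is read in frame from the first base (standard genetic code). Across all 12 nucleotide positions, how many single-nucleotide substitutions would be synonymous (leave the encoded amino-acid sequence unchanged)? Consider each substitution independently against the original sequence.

Codon 1 (AGA, Arg): 2 synonymous substitutions.
Codon 2 (GCG, Ala): 3 synonymous substitutions.
Codon 3 (AAA, Lys): 1 synonymous substitution.
Codon 4 (GAA, Glu): 1 synonymous substitution.
Total: 2 + 3 + 1 + 1 = 7.

7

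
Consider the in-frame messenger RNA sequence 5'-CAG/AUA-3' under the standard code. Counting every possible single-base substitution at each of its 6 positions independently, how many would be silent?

Codon 1 (CAG, Gln): 1 synonymous substitution.
Codon 2 (AUA, Ile): 2 synonymous substitutions.
Total: 1 + 2 = 3.

3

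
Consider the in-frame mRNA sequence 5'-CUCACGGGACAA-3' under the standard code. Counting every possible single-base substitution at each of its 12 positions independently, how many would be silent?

10

Codon 1 (CUC, Leu): 3 synonymous substitutions.
Codon 2 (ACG, Thr): 3 synonymous substitutions.
Codon 3 (GGA, Gly): 3 synonymous substitutions.
Codon 4 (CAA, Gln): 1 synonymous substitution.
Total: 3 + 3 + 3 + 1 = 10.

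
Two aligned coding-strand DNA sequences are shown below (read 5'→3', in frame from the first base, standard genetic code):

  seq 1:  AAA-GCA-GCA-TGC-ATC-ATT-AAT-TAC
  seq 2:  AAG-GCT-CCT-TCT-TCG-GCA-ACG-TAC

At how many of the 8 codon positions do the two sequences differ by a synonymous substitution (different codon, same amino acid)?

Codon 1: AAA Lys / AAG Lys — synonymous.
Codon 2: GCA Ala / GCT Ala — synonymous.
Codon 3: GCA Ala / CCT Pro — nonsynonymous.
Codon 4: TGC Cys / TCT Ser — nonsynonymous.
Codon 5: ATC Ile / TCG Ser — nonsynonymous.
Codon 6: ATT Ile / GCA Ala — nonsynonymous.
Codon 7: AAT Asn / ACG Thr — nonsynonymous.
Codon 8: TAC Tyr / TAC Tyr — identical.
Synonymous differences: 2.

2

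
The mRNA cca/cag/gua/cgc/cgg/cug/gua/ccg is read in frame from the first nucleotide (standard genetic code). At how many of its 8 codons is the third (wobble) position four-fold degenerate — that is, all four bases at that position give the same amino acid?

Codon 1 CCA (Pro): third position 4-fold.
Codon 2 CAG (Gln): third position 2-fold.
Codon 3 GUA (Val): third position 4-fold.
Codon 4 CGC (Arg): third position 4-fold.
Codon 5 CGG (Arg): third position 4-fold.
Codon 6 CUG (Leu): third position 4-fold.
Codon 7 GUA (Val): third position 4-fold.
Codon 8 CCG (Pro): third position 4-fold.
Four-fold degenerate third positions: 7.

7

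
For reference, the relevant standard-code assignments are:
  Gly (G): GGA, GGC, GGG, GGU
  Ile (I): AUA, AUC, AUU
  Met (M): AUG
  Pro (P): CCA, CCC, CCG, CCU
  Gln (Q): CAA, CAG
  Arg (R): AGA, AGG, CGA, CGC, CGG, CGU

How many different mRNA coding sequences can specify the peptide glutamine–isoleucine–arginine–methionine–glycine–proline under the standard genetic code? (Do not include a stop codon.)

Gln: 2 codons.
Ile: 3 codons.
Arg: 6 codons.
Met: 1 codon.
Gly: 4 codons.
Pro: 4 codons.
2 × 3 × 6 × 1 × 4 × 4 = 576.

576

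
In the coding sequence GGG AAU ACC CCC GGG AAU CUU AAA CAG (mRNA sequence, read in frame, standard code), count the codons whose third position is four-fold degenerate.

Codon 1 GGG (Gly): third position 4-fold.
Codon 2 AAU (Asn): third position 2-fold.
Codon 3 ACC (Thr): third position 4-fold.
Codon 4 CCC (Pro): third position 4-fold.
Codon 5 GGG (Gly): third position 4-fold.
Codon 6 AAU (Asn): third position 2-fold.
Codon 7 CUU (Leu): third position 4-fold.
Codon 8 AAA (Lys): third position 2-fold.
Codon 9 CAG (Gln): third position 2-fold.
Four-fold degenerate third positions: 5.

5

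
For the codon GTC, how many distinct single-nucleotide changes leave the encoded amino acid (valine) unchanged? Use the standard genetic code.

Position 1: none → 0 synonymous.
Position 2: none → 0 synonymous.
Position 3: GTT, GTA, GTG → 3 synonymous.
Total: 0 + 0 + 3 = 3.

3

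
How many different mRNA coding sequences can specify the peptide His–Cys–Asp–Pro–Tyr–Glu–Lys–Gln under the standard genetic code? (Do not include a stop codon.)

512

His: 2 codons.
Cys: 2 codons.
Asp: 2 codons.
Pro: 4 codons.
Tyr: 2 codons.
Glu: 2 codons.
Lys: 2 codons.
Gln: 2 codons.
2 × 2 × 2 × 4 × 2 × 2 × 2 × 2 = 512.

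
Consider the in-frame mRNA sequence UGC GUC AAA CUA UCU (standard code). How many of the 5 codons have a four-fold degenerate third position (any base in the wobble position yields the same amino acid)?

Codon 1 UGC (Cys): third position 2-fold.
Codon 2 GUC (Val): third position 4-fold.
Codon 3 AAA (Lys): third position 2-fold.
Codon 4 CUA (Leu): third position 4-fold.
Codon 5 UCU (Ser): third position 4-fold.
Four-fold degenerate third positions: 3.

3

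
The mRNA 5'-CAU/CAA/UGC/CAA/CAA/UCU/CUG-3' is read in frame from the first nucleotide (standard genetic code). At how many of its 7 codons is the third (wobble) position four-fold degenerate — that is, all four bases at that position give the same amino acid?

Codon 1 CAU (His): third position 2-fold.
Codon 2 CAA (Gln): third position 2-fold.
Codon 3 UGC (Cys): third position 2-fold.
Codon 4 CAA (Gln): third position 2-fold.
Codon 5 CAA (Gln): third position 2-fold.
Codon 6 UCU (Ser): third position 4-fold.
Codon 7 CUG (Leu): third position 4-fold.
Four-fold degenerate third positions: 2.

2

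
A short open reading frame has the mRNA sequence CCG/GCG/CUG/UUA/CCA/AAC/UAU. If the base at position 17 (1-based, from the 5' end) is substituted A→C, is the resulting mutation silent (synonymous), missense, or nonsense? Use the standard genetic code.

Position 17 falls in codon 6: AAC → Asn.
After the substitution the codon is ACC → Thr.
Asn ≠ Thr, so this is a missense mutation.

missense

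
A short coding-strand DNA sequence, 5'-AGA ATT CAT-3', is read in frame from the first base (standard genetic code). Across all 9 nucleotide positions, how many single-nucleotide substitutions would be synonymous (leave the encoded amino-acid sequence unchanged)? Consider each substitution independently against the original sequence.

Codon 1 (AGA, Arg): 2 synonymous substitutions.
Codon 2 (ATT, Ile): 2 synonymous substitutions.
Codon 3 (CAT, His): 1 synonymous substitution.
Total: 2 + 2 + 1 = 5.

5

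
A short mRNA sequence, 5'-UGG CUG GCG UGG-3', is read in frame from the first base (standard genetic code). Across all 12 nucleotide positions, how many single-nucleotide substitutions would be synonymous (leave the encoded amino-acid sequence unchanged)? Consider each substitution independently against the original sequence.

7

Codon 1 (UGG, Trp): 0 synonymous substitutions.
Codon 2 (CUG, Leu): 4 synonymous substitutions.
Codon 3 (GCG, Ala): 3 synonymous substitutions.
Codon 4 (UGG, Trp): 0 synonymous substitutions.
Total: 0 + 4 + 3 + 0 = 7.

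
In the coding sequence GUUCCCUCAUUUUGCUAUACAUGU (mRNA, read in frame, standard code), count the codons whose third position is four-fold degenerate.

4

Codon 1 GUU (Val): third position 4-fold.
Codon 2 CCC (Pro): third position 4-fold.
Codon 3 UCA (Ser): third position 4-fold.
Codon 4 UUU (Phe): third position 2-fold.
Codon 5 UGC (Cys): third position 2-fold.
Codon 6 UAU (Tyr): third position 2-fold.
Codon 7 ACA (Thr): third position 4-fold.
Codon 8 UGU (Cys): third position 2-fold.
Four-fold degenerate third positions: 4.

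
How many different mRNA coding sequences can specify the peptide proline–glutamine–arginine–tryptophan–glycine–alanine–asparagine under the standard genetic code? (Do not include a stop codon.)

1536

Pro: 4 codons.
Gln: 2 codons.
Arg: 6 codons.
Trp: 1 codon.
Gly: 4 codons.
Ala: 4 codons.
Asn: 2 codons.
4 × 2 × 6 × 1 × 4 × 4 × 2 = 1536.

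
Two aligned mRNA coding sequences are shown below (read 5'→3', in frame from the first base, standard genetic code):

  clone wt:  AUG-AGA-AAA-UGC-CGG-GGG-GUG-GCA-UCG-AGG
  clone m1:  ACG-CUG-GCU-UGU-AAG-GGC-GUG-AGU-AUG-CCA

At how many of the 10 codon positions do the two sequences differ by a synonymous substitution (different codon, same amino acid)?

Codon 1: AUG Met / ACG Thr — nonsynonymous.
Codon 2: AGA Arg / CUG Leu — nonsynonymous.
Codon 3: AAA Lys / GCU Ala — nonsynonymous.
Codon 4: UGC Cys / UGU Cys — synonymous.
Codon 5: CGG Arg / AAG Lys — nonsynonymous.
Codon 6: GGG Gly / GGC Gly — synonymous.
Codon 7: GUG Val / GUG Val — identical.
Codon 8: GCA Ala / AGU Ser — nonsynonymous.
Codon 9: UCG Ser / AUG Met — nonsynonymous.
Codon 10: AGG Arg / CCA Pro — nonsynonymous.
Synonymous differences: 2.

2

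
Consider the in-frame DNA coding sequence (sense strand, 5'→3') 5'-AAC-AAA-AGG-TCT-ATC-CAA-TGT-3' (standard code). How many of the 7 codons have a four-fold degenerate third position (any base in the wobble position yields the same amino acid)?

Codon 1 AAC (Asn): third position 2-fold.
Codon 2 AAA (Lys): third position 2-fold.
Codon 3 AGG (Arg): third position 2-fold.
Codon 4 TCT (Ser): third position 4-fold.
Codon 5 ATC (Ile): third position 3-fold.
Codon 6 CAA (Gln): third position 2-fold.
Codon 7 TGT (Cys): third position 2-fold.
Four-fold degenerate third positions: 1.

1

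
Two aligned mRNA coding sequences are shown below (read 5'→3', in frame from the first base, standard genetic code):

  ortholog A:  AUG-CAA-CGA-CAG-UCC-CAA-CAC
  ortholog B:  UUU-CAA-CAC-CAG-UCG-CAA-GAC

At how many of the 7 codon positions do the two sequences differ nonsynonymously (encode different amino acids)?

3

Codon 1: AUG Met / UUU Phe — nonsynonymous.
Codon 2: CAA Gln / CAA Gln — identical.
Codon 3: CGA Arg / CAC His — nonsynonymous.
Codon 4: CAG Gln / CAG Gln — identical.
Codon 5: UCC Ser / UCG Ser — synonymous.
Codon 6: CAA Gln / CAA Gln — identical.
Codon 7: CAC His / GAC Asp — nonsynonymous.
Nonsynonymous differences: 3.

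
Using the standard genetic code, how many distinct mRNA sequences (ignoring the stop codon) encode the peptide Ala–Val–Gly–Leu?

384

Ala: 4 codons.
Val: 4 codons.
Gly: 4 codons.
Leu: 6 codons.
4 × 4 × 4 × 6 = 384.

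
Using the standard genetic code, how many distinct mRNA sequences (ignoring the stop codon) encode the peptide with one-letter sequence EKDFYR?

Glu: 2 codons.
Lys: 2 codons.
Asp: 2 codons.
Phe: 2 codons.
Tyr: 2 codons.
Arg: 6 codons.
2 × 2 × 2 × 2 × 2 × 6 = 192.

192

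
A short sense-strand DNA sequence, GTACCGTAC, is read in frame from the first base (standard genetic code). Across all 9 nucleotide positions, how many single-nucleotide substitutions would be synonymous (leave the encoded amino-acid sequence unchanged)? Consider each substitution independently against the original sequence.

7

Codon 1 (GTA, Val): 3 synonymous substitutions.
Codon 2 (CCG, Pro): 3 synonymous substitutions.
Codon 3 (TAC, Tyr): 1 synonymous substitution.
Total: 3 + 3 + 1 = 7.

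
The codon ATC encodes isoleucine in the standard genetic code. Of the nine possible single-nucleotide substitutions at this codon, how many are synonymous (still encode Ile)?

2

Position 1: none → 0 synonymous.
Position 2: none → 0 synonymous.
Position 3: ATT, ATA → 2 synonymous.
Total: 0 + 0 + 2 = 2.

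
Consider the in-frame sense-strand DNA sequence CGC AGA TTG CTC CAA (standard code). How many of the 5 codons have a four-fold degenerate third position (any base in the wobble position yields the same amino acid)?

2

Codon 1 CGC (Arg): third position 4-fold.
Codon 2 AGA (Arg): third position 2-fold.
Codon 3 TTG (Leu): third position 2-fold.
Codon 4 CTC (Leu): third position 4-fold.
Codon 5 CAA (Gln): third position 2-fold.
Four-fold degenerate third positions: 2.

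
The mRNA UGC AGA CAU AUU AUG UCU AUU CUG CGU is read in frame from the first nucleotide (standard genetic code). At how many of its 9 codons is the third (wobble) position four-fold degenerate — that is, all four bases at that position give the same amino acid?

3

Codon 1 UGC (Cys): third position 2-fold.
Codon 2 AGA (Arg): third position 2-fold.
Codon 3 CAU (His): third position 2-fold.
Codon 4 AUU (Ile): third position 3-fold.
Codon 5 AUG (Met): third position 1-fold.
Codon 6 UCU (Ser): third position 4-fold.
Codon 7 AUU (Ile): third position 3-fold.
Codon 8 CUG (Leu): third position 4-fold.
Codon 9 CGU (Arg): third position 4-fold.
Four-fold degenerate third positions: 3.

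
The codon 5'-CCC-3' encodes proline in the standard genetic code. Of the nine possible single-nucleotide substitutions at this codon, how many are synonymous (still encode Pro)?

Position 1: none → 0 synonymous.
Position 2: none → 0 synonymous.
Position 3: CCU, CCA, CCG → 3 synonymous.
Total: 0 + 0 + 3 = 3.

3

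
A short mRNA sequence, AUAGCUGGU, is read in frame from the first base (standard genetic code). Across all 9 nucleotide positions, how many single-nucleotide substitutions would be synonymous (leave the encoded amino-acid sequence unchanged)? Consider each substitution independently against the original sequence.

8

Codon 1 (AUA, Ile): 2 synonymous substitutions.
Codon 2 (GCU, Ala): 3 synonymous substitutions.
Codon 3 (GGU, Gly): 3 synonymous substitutions.
Total: 2 + 3 + 3 = 8.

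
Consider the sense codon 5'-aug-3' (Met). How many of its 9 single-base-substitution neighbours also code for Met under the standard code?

Position 1: none → 0 synonymous.
Position 2: none → 0 synonymous.
Position 3: none → 0 synonymous.
Total: 0 + 0 + 0 = 0.

0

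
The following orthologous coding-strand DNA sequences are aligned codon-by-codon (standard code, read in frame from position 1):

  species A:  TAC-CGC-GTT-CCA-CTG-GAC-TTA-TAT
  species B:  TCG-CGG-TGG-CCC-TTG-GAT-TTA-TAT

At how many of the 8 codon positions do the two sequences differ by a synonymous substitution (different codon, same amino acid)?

Codon 1: TAC Tyr / TCG Ser — nonsynonymous.
Codon 2: CGC Arg / CGG Arg — synonymous.
Codon 3: GTT Val / TGG Trp — nonsynonymous.
Codon 4: CCA Pro / CCC Pro — synonymous.
Codon 5: CTG Leu / TTG Leu — synonymous.
Codon 6: GAC Asp / GAT Asp — synonymous.
Codon 7: TTA Leu / TTA Leu — identical.
Codon 8: TAT Tyr / TAT Tyr — identical.
Synonymous differences: 4.

4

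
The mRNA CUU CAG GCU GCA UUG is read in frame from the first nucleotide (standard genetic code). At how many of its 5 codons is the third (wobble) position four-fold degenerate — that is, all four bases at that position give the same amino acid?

3

Codon 1 CUU (Leu): third position 4-fold.
Codon 2 CAG (Gln): third position 2-fold.
Codon 3 GCU (Ala): third position 4-fold.
Codon 4 GCA (Ala): third position 4-fold.
Codon 5 UUG (Leu): third position 2-fold.
Four-fold degenerate third positions: 3.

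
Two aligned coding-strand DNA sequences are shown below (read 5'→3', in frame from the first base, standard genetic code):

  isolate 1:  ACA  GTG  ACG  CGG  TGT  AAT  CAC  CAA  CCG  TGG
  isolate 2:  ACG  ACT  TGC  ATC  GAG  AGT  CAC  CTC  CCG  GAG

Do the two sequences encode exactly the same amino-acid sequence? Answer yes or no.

no

Codon 1: ACA Thr / ACG Thr — synonymous.
Codon 2: GTG Val / ACT Thr — nonsynonymous.
Codon 3: ACG Thr / TGC Cys — nonsynonymous.
Codon 4: CGG Arg / ATC Ile — nonsynonymous.
Codon 5: TGT Cys / GAG Glu — nonsynonymous.
Codon 6: AAT Asn / AGT Ser — nonsynonymous.
Codon 7: CAC His / CAC His — identical.
Codon 8: CAA Gln / CTC Leu — nonsynonymous.
Codon 9: CCG Pro / CCG Pro — identical.
Codon 10: TGG Trp / GAG Glu — nonsynonymous.
Nonsynonymous differences: 7 → different protein.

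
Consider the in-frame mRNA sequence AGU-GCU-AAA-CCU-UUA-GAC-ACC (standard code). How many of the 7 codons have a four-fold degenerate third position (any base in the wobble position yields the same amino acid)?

Codon 1 AGU (Ser): third position 2-fold.
Codon 2 GCU (Ala): third position 4-fold.
Codon 3 AAA (Lys): third position 2-fold.
Codon 4 CCU (Pro): third position 4-fold.
Codon 5 UUA (Leu): third position 2-fold.
Codon 6 GAC (Asp): third position 2-fold.
Codon 7 ACC (Thr): third position 4-fold.
Four-fold degenerate third positions: 3.

3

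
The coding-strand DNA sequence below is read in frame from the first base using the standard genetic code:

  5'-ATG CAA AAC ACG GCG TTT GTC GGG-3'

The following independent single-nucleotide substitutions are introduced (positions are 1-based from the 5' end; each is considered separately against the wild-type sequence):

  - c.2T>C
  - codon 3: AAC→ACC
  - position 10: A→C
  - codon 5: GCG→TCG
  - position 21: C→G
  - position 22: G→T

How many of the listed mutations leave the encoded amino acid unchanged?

Codon 1: ATG (Met) → ACG (Thr) — missense.
Codon 3: AAC (Asn) → ACC (Thr) — missense.
Codon 4: ACG (Thr) → CCG (Pro) — missense.
Codon 5: GCG (Ala) → TCG (Ser) — missense.
Codon 7: GTC (Val) → GTG (Val) — synonymous.
Codon 8: GGG (Gly) → TGG (Trp) — missense.
Synonymous: 1 of 6.

1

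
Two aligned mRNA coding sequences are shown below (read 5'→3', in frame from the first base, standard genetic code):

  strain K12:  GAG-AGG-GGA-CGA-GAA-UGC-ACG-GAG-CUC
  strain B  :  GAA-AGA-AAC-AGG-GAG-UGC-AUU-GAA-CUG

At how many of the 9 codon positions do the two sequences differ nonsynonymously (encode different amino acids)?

2

Codon 1: GAG Glu / GAA Glu — synonymous.
Codon 2: AGG Arg / AGA Arg — synonymous.
Codon 3: GGA Gly / AAC Asn — nonsynonymous.
Codon 4: CGA Arg / AGG Arg — synonymous.
Codon 5: GAA Glu / GAG Glu — synonymous.
Codon 6: UGC Cys / UGC Cys — identical.
Codon 7: ACG Thr / AUU Ile — nonsynonymous.
Codon 8: GAG Glu / GAA Glu — synonymous.
Codon 9: CUC Leu / CUG Leu — synonymous.
Nonsynonymous differences: 2.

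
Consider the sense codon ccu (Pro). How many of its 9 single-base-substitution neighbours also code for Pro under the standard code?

3

Position 1: none → 0 synonymous.
Position 2: none → 0 synonymous.
Position 3: CCC, CCA, CCG → 3 synonymous.
Total: 0 + 0 + 3 = 3.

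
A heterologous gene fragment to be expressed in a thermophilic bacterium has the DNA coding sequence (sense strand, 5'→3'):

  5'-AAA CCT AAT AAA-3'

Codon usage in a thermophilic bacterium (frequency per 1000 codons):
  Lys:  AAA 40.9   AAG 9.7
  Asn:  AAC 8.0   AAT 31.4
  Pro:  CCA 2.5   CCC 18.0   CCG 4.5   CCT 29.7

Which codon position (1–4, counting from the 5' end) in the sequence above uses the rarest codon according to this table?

Codon 1 AAA (Lys): 40.9 per 1000.
Codon 2 CCT (Pro): 29.7 per 1000.
Codon 3 AAT (Asn): 31.4 per 1000.
Codon 4 AAA (Lys): 40.9 per 1000.
Lowest frequency is 29.7 at codon 2.

2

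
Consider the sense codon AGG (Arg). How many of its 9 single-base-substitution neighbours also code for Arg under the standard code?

Position 1: CGG → 1 synonymous.
Position 2: none → 0 synonymous.
Position 3: AGA → 1 synonymous.
Total: 1 + 0 + 1 = 2.

2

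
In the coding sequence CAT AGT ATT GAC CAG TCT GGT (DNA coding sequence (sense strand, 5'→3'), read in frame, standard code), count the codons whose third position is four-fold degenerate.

2

Codon 1 CAT (His): third position 2-fold.
Codon 2 AGT (Ser): third position 2-fold.
Codon 3 ATT (Ile): third position 3-fold.
Codon 4 GAC (Asp): third position 2-fold.
Codon 5 CAG (Gln): third position 2-fold.
Codon 6 TCT (Ser): third position 4-fold.
Codon 7 GGT (Gly): third position 4-fold.
Four-fold degenerate third positions: 2.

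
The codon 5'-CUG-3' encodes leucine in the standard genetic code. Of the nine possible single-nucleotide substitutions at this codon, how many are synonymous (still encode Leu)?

4

Position 1: UUG → 1 synonymous.
Position 2: none → 0 synonymous.
Position 3: CUU, CUC, CUA → 3 synonymous.
Total: 1 + 0 + 3 = 4.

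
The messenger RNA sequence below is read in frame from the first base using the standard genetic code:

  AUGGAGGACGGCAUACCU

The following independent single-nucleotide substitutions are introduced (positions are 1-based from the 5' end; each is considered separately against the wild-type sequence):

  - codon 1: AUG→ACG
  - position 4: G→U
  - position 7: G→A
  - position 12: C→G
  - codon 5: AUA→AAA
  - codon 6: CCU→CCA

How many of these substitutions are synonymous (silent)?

Codon 1: AUG (Met) → ACG (Thr) — missense.
Codon 2: GAG (Glu) → UAG (Stop) — nonsense.
Codon 3: GAC (Asp) → AAC (Asn) — missense.
Codon 4: GGC (Gly) → GGG (Gly) — synonymous.
Codon 5: AUA (Ile) → AAA (Lys) — missense.
Codon 6: CCU (Pro) → CCA (Pro) — synonymous.
Synonymous: 2 of 6.

2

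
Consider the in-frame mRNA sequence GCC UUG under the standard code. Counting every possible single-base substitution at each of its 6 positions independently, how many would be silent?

Codon 1 (GCC, Ala): 3 synonymous substitutions.
Codon 2 (UUG, Leu): 2 synonymous substitutions.
Total: 3 + 2 = 5.

5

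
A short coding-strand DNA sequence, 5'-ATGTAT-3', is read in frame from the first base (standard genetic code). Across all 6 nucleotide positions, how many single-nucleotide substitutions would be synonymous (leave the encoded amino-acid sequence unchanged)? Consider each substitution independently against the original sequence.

Codon 1 (ATG, Met): 0 synonymous substitutions.
Codon 2 (TAT, Tyr): 1 synonymous substitution.
Total: 0 + 1 = 1.

1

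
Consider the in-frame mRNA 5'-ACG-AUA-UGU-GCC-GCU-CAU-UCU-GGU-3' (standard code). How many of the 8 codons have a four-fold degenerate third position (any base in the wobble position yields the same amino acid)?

5

Codon 1 ACG (Thr): third position 4-fold.
Codon 2 AUA (Ile): third position 3-fold.
Codon 3 UGU (Cys): third position 2-fold.
Codon 4 GCC (Ala): third position 4-fold.
Codon 5 GCU (Ala): third position 4-fold.
Codon 6 CAU (His): third position 2-fold.
Codon 7 UCU (Ser): third position 4-fold.
Codon 8 GGU (Gly): third position 4-fold.
Four-fold degenerate third positions: 5.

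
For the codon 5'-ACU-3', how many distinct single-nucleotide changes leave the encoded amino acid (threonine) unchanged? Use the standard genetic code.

Position 1: none → 0 synonymous.
Position 2: none → 0 synonymous.
Position 3: ACC, ACA, ACG → 3 synonymous.
Total: 0 + 0 + 3 = 3.

3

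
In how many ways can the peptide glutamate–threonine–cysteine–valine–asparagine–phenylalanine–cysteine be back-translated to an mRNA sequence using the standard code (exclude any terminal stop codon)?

512

Glu: 2 codons.
Thr: 4 codons.
Cys: 2 codons.
Val: 4 codons.
Asn: 2 codons.
Phe: 2 codons.
Cys: 2 codons.
2 × 4 × 2 × 4 × 2 × 2 × 2 = 512.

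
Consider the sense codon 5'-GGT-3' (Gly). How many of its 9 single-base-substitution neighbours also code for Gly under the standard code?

Position 1: none → 0 synonymous.
Position 2: none → 0 synonymous.
Position 3: GGC, GGA, GGG → 3 synonymous.
Total: 0 + 0 + 3 = 3.

3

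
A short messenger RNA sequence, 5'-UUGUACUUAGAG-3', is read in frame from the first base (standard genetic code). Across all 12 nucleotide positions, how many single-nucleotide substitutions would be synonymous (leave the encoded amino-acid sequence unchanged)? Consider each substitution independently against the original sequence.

6

Codon 1 (UUG, Leu): 2 synonymous substitutions.
Codon 2 (UAC, Tyr): 1 synonymous substitution.
Codon 3 (UUA, Leu): 2 synonymous substitutions.
Codon 4 (GAG, Glu): 1 synonymous substitution.
Total: 2 + 1 + 2 + 1 = 6.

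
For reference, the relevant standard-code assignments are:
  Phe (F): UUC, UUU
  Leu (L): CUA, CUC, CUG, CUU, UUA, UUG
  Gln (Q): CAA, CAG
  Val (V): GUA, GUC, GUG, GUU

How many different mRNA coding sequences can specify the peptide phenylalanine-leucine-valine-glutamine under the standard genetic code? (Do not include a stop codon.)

96

Phe: 2 codons.
Leu: 6 codons.
Val: 4 codons.
Gln: 2 codons.
2 × 6 × 4 × 2 = 96.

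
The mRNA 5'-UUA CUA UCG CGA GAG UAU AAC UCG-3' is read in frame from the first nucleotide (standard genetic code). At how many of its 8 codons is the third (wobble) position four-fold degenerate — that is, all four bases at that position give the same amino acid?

4

Codon 1 UUA (Leu): third position 2-fold.
Codon 2 CUA (Leu): third position 4-fold.
Codon 3 UCG (Ser): third position 4-fold.
Codon 4 CGA (Arg): third position 4-fold.
Codon 5 GAG (Glu): third position 2-fold.
Codon 6 UAU (Tyr): third position 2-fold.
Codon 7 AAC (Asn): third position 2-fold.
Codon 8 UCG (Ser): third position 4-fold.
Four-fold degenerate third positions: 4.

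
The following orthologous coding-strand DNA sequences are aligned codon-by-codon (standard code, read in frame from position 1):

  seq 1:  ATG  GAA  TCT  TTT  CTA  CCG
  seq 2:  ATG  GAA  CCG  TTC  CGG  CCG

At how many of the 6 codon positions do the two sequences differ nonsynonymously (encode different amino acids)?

2

Codon 1: ATG Met / ATG Met — identical.
Codon 2: GAA Glu / GAA Glu — identical.
Codon 3: TCT Ser / CCG Pro — nonsynonymous.
Codon 4: TTT Phe / TTC Phe — synonymous.
Codon 5: CTA Leu / CGG Arg — nonsynonymous.
Codon 6: CCG Pro / CCG Pro — identical.
Nonsynonymous differences: 2.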